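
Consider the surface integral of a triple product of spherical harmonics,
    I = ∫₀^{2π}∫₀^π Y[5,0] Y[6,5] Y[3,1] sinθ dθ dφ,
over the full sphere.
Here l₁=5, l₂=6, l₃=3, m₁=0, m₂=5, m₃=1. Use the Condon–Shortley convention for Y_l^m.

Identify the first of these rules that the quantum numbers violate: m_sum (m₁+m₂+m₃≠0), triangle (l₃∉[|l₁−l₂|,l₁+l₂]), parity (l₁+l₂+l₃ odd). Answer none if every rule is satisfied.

azimuthal sum: 0 + 5 + 1 = 6  ✗
1 ≤ 3 ≤ 11 (triangle on l)
L = 5 + 6 + 3 = 14 (even)

m_sum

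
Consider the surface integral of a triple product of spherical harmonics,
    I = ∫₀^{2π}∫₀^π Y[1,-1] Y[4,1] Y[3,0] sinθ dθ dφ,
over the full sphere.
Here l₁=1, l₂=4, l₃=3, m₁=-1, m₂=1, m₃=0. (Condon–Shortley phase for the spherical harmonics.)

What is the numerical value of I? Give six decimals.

-0.194664

Rules hold: Σm=0, L=8 even, 3≤3≤5.
N = 3·9·7 = 189
Δ = 2!·0!·6!/9! = 1/252
Racah Σ t=1..1: t=1:−1/36 = -1/36
⇒ 3j(1 4 3; 0 0 0)² = 4/63, sgn +1
Racah Σ t=2..2: t=2:+1/72 = 1/72
⇒ 3j(1 4 3; -1 1 0)² = 5/126, sgn -1
4πI² = N·(3j₀)²·(3jₘ)² = 10/21
I = -1·√(0.47619/4π) = -0.19466390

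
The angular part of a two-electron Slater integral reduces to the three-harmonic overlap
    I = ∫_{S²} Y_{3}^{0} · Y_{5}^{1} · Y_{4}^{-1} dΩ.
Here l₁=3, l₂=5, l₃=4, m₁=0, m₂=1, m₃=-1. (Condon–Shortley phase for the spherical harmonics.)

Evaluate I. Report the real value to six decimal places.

Checks pass: Σm=0; 12 even; l₃=4∈[2,8].
(2·3+1)(2·5+1)(2·4+1) = 693
Δ: 4! 2! 6! / 13! → 1/180180
sum: t=1:−1/576 t=2:+1/144 t=3:−1/576 = 1/288
3j²(3 5 4; 0 0 0) = Δ·Π!·Σ² = 20/1001  (sign +1)
sum: t=1:−1/1440 t=2:+1/192 t=3:−1/432 = 19/8640
3j²(3 5 4; 0 1 -1) = Δ·Π!·Σ² = 361/30030  (sign -1)
combine: 4πI² = 693·20/1001·361/30030 = 2166/13013
take √, sign -1: I = -0.11508947

-0.115089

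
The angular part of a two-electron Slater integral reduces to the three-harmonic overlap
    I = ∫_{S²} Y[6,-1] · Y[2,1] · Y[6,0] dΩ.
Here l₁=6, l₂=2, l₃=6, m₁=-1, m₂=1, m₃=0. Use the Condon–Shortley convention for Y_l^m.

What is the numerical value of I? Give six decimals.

Rules hold: Σm=0, L=14 even, 4≤6≤8.
N = 13·5·13 = 845
Δ = 2!·10!·2!/15! = 1/90090
Racah Σ t=0..2: t=0:+1/69120 t=1:−1/14400 t=2:+1/69120 = -7/172800
⇒ 3j(6 2 6; 0 0 0)² = 14/715, sgn -1
Racah Σ t=1..2: t=1:−1/34560 t=2:+1/28800 = 1/172800
⇒ 3j(6 2 6; -1 1 0)² = 1/1430, sgn +1
4πI² = N·(3j₀)²·(3jₘ)² = 7/605
I = -1·√(0.0115702/4π) = -0.03034355

-0.030344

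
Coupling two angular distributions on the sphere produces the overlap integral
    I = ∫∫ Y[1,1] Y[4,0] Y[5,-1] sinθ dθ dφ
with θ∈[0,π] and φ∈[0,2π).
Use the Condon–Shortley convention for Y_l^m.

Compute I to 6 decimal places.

-0.190188

Checks pass: Σm=0; 10 even; l₃=5∈[3,5].
(2·1+1)(2·4+1)(2·5+1) = 297
Δ: 0! 2! 8! / 11! → 1/495
sum: t=0:+1/576 = 1/576
3j²(1 4 5; 0 0 0) = Δ·Π!·Σ² = 5/99  (sign -1)
sum: t=0:+1/1152 = 1/1152
3j²(1 4 5; 1 0 -1) = Δ·Π!·Σ² = 1/33  (sign +1)
combine: 4πI² = 297·5/99·1/33 = 5/11
take √, sign -1: I = -0.19018827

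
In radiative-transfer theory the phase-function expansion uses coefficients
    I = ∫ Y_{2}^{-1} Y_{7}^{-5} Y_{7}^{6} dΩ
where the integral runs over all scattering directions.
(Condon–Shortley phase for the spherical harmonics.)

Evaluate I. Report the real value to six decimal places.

Checks pass: Σm=0; 16 even; l₃=7∈[5,9].
(2·2+1)(2·7+1)(2·7+1) = 1125
Δ: 2! 2! 12! / 17! → 1/185640
sum: t=0:+1/2419200 t=1:−1/518400 t=2:+1/2419200 = -1/907200
3j²(2 7 7; 0 0 0) = Δ·Π!·Σ² = 56/3315  (sign +1)
sum: t=1:−1/79833600 t=2:+1/958003200 = -1/87091200
3j²(2 7 7; -1 -5 6) = Δ·Π!·Σ² = 121/4760  (sign +1)
combine: 4πI² = 1125·56/3315·121/4760 = 1815/3757
take √, sign +1: I = 0.19607074

0.196071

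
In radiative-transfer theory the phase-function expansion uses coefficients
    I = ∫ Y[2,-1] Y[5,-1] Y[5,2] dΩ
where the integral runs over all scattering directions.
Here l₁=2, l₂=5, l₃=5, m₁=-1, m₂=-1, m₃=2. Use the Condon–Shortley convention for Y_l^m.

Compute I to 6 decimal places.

0.104819

Rules hold: Σm=0, L=12 even, 3≤5≤7.
N = 5·11·11 = 605
Δ = 2!·2!·8!/13! = 1/38610
Racah Σ t=0..2: t=0:+1/2880 t=1:−1/576 t=2:+1/2880 = -1/960
⇒ 3j(2 5 5; 0 0 0)² = 10/429, sgn +1
Racah Σ t=1..2: t=1:−1/1440 t=2:+1/2880 = -1/2880
⇒ 3j(2 5 5; -1 -1 2)² = 7/715, sgn +1
4πI² = N·(3j₀)²·(3jₘ)² = 70/507
I = +1·√(0.138067/4π) = 0.10481902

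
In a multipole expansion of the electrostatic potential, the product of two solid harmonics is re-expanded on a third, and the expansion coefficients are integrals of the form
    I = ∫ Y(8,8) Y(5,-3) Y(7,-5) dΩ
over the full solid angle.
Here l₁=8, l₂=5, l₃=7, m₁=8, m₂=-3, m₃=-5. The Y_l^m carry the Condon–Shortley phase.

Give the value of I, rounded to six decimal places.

0.177762

m-sum 0 ✓  L=20 even ✓  3≤7≤13 ✓
Π(2lᵢ+1) = 17×11×15 = 2805
triangle coeff Δ(8,5,7) = 1/814773960
Σ_t [1,5]: t=1:−1/87091200 t=2:+1/4976640 t=3:−1/2073600 t=4:+1/4976640 t=5:−1/87091200 = -1/9676800
(3j)²=360/46189 [(8 5 7; 0 0 0)], sign=+1
Σ_t [0,0]: t=0:+1/10450944000 = 1/10450944000
(3j)²=88/4845 [(8 5 7; 8 -3 -5)], sign=+1
⇒ 4πI² = 31680/79781
I = (+1)√(31680/79781/(4π)) = 0.17776159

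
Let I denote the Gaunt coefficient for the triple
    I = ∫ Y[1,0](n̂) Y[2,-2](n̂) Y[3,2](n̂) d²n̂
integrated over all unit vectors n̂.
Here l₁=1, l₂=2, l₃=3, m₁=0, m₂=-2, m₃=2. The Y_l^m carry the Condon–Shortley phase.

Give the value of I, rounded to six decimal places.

0.184674

Rules hold: Σm=0, L=6 even, 1≤3≤3.
N = 3·5·7 = 105
Δ = 0!·2!·4!/7! = 1/105
Racah Σ t=0..0: t=0:+1/4 = 1/4
⇒ 3j(1 2 3; 0 0 0)² = 3/35, sgn -1
Racah Σ t=0..0: t=0:+1/24 = 1/24
⇒ 3j(1 2 3; 0 -2 2)² = 1/21, sgn -1
4πI² = N·(3j₀)²·(3jₘ)² = 3/7
I = +1·√(0.428571/4π) = 0.18467439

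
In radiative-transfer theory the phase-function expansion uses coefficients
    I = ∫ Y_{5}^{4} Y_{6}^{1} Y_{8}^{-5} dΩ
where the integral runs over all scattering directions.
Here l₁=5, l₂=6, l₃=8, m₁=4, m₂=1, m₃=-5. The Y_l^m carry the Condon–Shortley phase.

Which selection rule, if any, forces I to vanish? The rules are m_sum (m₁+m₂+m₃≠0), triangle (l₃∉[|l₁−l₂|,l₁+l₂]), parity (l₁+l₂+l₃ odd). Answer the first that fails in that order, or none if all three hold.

azimuthal sum: 4 + 1 − 5 = 0  ✓
1 ≤ 8 ≤ 11 (triangle on l)  ✓
L = 5 + 6 + 8 = 19 (odd)  ✗

parity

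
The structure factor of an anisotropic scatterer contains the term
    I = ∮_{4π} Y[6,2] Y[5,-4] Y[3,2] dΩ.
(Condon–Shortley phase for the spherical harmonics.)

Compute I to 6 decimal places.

-0.139560

Checks pass: Σm=0; 14 even; l₃=3∈[1,11].
(2·6+1)(2·5+1)(2·3+1) = 1001
Δ: 8! 4! 2! / 15! → 1/675675
sum: t=3:−1/8640 t=4:+1/2304 t=5:−1/8640 = 7/34560
3j²(6 5 3; 0 0 0) = Δ·Π!·Σ² = 7/429  (sign -1)
sum: t=0:+1/967680 t=1:−1/60480 = -1/64512
3j²(6 5 3; 2 -4 2) = Δ·Π!·Σ² = 15/1001  (sign +1)
combine: 4πI² = 1001·7/429·15/1001 = 35/143
take √, sign -1: I = -0.13956004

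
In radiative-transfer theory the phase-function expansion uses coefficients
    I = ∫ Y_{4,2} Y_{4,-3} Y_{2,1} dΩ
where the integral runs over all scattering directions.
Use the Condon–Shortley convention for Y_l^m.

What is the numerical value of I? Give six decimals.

-0.187702

Rules hold: Σm=0, L=10 even, 0≤2≤8.
N = 9·9·5 = 405
Δ = 6!·2!·2!/11! = 1/13860
Racah Σ t=2..4: t=2:+1/192 t=3:−1/36 t=4:+1/192 = -5/288
⇒ 3j(4 4 2; 0 0 0)² = 20/693, sgn -1
Racah Σ t=0..1: t=0:+1/1440 t=1:−1/240 = -1/288
⇒ 3j(4 4 2; 2 -3 1)² = 5/132, sgn +1
4πI² = N·(3j₀)²·(3jₘ)² = 375/847
I = -1·√(0.442739/4π) = -0.18770204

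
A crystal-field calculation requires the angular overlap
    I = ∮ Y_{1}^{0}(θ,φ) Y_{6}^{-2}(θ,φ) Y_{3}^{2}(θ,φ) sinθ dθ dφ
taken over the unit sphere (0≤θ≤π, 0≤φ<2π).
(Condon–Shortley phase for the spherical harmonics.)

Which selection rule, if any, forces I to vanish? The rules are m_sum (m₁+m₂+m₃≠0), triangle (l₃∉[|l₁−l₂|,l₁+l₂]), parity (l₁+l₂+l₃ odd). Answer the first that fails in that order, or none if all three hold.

triangle

Σmᵢ = 0  ✓
l₃∈[|l₁−l₂|,l₁+l₂]=[5,7], have l₃=3  ✗
Σlᵢ = 10 ⇒ even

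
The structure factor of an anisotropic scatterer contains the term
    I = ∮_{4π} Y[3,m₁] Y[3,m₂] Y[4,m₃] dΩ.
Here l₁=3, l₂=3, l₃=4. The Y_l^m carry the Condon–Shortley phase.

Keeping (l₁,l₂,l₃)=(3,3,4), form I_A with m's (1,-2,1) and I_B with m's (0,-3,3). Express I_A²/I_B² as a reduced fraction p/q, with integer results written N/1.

32/63

l's match ⇒ only the (l;m) 3-j factors differ between A and B.
A: triangle coeff Δ(3,3,4) = 1/34650; Σ_t [0,1]: t=0:+1/48 t=1:−1/144 = 1/72; (3j)²=16/693 [(3 3 4; 1 -2 1)], sign=-1
B: triangle coeff Δ(3,3,4) = 1/34650; Σ_t [0,0]: t=0:+1/288 = 1/288; (3j)²=1/22 [(3 3 4; 0 -3 3)], sign=-1
I_A²/I_B² = (16/693)/(1/22) = 32/63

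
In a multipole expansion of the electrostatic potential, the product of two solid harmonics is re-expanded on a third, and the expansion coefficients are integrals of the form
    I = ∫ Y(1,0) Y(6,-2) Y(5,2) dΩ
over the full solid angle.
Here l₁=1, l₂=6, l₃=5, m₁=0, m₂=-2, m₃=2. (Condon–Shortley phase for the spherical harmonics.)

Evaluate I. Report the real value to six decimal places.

0.231133

Checks pass: Σm=0; 12 even; l₃=5∈[5,7].
(2·1+1)(2·6+1)(2·5+1) = 429
Δ: 2! 0! 10! / 13! → 1/858
sum: t=1:−1/14400 = -1/14400
3j²(1 6 5; 0 0 0) = Δ·Π!·Σ² = 6/143  (sign +1)
sum: t=1:−1/30240 = -1/30240
3j²(1 6 5; 0 -2 2) = Δ·Π!·Σ² = 16/429  (sign +1)
combine: 4πI² = 429·6/143·16/429 = 96/143
take √, sign +1: I = 0.23113338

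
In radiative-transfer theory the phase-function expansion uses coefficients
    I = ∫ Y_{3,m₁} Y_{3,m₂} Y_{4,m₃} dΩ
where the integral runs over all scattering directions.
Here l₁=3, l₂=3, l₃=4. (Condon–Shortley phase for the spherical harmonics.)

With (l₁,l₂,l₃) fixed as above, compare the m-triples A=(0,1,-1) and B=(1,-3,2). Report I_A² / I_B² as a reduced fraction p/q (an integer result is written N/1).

l's match ⇒ only the (l;m) 3-j factors differ between A and B.
A: triangle coeff Δ(3,3,4) = 1/34650; Σ_t [0,2]: t=0:+1/288 t=1:−1/24 t=2:+1/48 = -5/288; (3j)²=5/462 [(3 3 4; 0 1 -1)], sign=+1
B: triangle coeff Δ(3,3,4) = 1/34650; Σ_t [0,0]: t=0:+1/192 = 1/192; (3j)²=3/77 [(3 3 4; 1 -3 2)], sign=+1
I_A²/I_B² = (5/462)/(3/77) = 5/18

5/18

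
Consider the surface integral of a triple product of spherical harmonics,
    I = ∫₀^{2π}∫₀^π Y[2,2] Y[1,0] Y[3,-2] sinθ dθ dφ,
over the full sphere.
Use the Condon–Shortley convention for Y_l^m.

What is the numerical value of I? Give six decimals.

m-sum 0 ✓  L=6 even ✓  1≤3≤3 ✓
Π(2lᵢ+1) = 5×3×7 = 105
triangle coeff Δ(2,1,3) = 1/105
Σ_t [0,0]: t=0:+1/4 = 1/4
(3j)²=3/35 [(2 1 3; 0 0 0)], sign=-1
Σ_t [0,0]: t=0:+1/24 = 1/24
(3j)²=1/21 [(2 1 3; 2 0 -2)], sign=-1
⇒ 4πI² = 3/7
I = (+1)√(3/7/(4π)) = 0.18467439

0.184674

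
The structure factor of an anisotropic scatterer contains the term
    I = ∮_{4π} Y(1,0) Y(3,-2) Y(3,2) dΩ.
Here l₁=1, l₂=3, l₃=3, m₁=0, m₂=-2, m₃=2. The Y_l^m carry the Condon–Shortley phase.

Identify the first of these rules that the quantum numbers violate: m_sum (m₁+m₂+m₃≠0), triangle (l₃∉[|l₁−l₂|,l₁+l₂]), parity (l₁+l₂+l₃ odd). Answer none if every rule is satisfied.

parity

Σmᵢ = 0  ✓
l₃∈[|l₁−l₂|,l₁+l₂]=[2,4], have l₃=3  ✓
Σlᵢ = 7 ⇒ odd  ✗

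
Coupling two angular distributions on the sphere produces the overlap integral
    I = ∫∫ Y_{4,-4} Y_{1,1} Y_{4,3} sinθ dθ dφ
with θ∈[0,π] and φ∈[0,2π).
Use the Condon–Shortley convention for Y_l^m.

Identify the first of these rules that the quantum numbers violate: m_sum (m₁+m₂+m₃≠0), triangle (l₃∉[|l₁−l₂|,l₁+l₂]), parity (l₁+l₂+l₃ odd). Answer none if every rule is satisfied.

m₁+m₂+m₃ = -4 + 1 + 3 = 0  ✓
triangle: |4−1|=3 ≤ l₃=4 ≤ 4+1=5  ✓
parity: l₁+l₂+l₃ = 9 is odd  ✗

parity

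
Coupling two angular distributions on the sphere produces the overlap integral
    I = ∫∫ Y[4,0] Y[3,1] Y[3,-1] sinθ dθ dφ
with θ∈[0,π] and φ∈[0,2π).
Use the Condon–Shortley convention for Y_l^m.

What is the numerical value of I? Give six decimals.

-0.025645

Checks pass: Σm=0; 10 even; l₃=3∈[1,7].
(2·4+1)(2·3+1)(2·3+1) = 441
Δ: 4! 4! 2! / 11! → 1/34650
sum: t=1:−1/72 t=2:+1/16 t=3:−1/72 = 5/144
3j²(4 3 3; 0 0 0) = Δ·Π!·Σ² = 2/77  (sign -1)
sum: t=2:+1/32 t=3:−1/36 t=4:+1/1152 = 5/1152
3j²(4 3 3; 0 1 -1) = Δ·Π!·Σ² = 1/1386  (sign +1)
combine: 4πI² = 441·2/77·1/1386 = 1/121
take √, sign -1: I = -0.02564498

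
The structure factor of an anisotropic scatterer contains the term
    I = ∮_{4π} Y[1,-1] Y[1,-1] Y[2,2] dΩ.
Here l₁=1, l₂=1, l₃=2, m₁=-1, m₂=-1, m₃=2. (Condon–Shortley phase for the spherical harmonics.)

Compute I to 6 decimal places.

0.309019

m-sum 0 ✓  L=4 even ✓  0≤2≤2 ✓
Π(2lᵢ+1) = 3×3×5 = 45
triangle coeff Δ(1,1,2) = 1/30
Σ_t [0,0]: t=0:+1/1 = 1/1
(3j)²=2/15 [(1 1 2; 0 0 0)], sign=+1
Σ_t [0,0]: t=0:+1/4 = 1/4
(3j)²=1/5 [(1 1 2; -1 -1 2)], sign=+1
⇒ 4πI² = 6/5
I = (+1)√(6/5/(4π)) = 0.30901936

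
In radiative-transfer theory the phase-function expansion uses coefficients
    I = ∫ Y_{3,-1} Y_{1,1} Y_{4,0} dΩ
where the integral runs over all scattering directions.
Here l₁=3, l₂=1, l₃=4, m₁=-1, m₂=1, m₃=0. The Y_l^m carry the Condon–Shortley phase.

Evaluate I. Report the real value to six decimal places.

0.150786

m-sum 0 ✓  L=8 even ✓  2≤4≤4 ✓
Π(2lᵢ+1) = 7×3×9 = 189
triangle coeff Δ(3,1,4) = 1/252
Σ_t [0,0]: t=0:+1/36 = 1/36
(3j)²=4/63 [(3 1 4; 0 0 0)], sign=+1
Σ_t [0,0]: t=0:+1/96 = 1/96
(3j)²=1/42 [(3 1 4; -1 1 0)], sign=+1
⇒ 4πI² = 2/7
I = (+1)√(2/7/(4π)) = 0.15078601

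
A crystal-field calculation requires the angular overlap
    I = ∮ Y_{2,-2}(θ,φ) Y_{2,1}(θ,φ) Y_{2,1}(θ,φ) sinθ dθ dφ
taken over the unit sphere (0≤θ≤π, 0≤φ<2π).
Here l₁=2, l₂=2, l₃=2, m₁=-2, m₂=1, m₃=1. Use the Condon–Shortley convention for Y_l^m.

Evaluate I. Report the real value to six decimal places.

0.220728

m-sum 0 ✓  L=6 even ✓  0≤2≤4 ✓
Π(2lᵢ+1) = 5×5×5 = 125
triangle coeff Δ(2,2,2) = 1/630
Σ_t [0,2]: t=0:+1/8 t=1:−1/1 t=2:+1/8 = -3/4
(3j)²=2/35 [(2 2 2; 0 0 0)], sign=-1
Σ_t [2,2]: t=2:+1/4 = 1/4
(3j)²=3/35 [(2 2 2; -2 1 1)], sign=-1
⇒ 4πI² = 30/49
I = (+1)√(30/49/(4π)) = 0.22072812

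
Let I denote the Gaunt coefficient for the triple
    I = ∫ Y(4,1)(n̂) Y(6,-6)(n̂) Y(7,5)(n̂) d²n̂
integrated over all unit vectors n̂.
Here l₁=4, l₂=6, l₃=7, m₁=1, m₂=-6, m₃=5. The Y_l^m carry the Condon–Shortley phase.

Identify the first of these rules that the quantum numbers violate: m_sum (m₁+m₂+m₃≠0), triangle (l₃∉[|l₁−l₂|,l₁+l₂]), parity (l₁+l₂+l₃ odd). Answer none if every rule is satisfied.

parity

azimuthal sum: 1 − 6 + 5 = 0  ✓
2 ≤ 7 ≤ 10 (triangle on l)  ✓
L = 4 + 6 + 7 = 17 (odd)  ✗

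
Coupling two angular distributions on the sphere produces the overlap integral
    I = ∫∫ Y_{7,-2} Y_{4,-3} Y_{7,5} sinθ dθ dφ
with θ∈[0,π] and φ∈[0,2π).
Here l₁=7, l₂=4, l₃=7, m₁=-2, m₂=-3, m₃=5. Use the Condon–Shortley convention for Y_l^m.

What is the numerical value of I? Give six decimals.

0.160152

m-sum 0 ✓  L=18 even ✓  3≤7≤11 ✓
Π(2lᵢ+1) = 15×9×15 = 2025
triangle coeff Δ(7,4,7) = 1/58198140
Σ_t [0,4]: t=0:+1/17418240 t=1:−1/622080 t=2:+1/230400 t=3:−1/622080 t=4:+1/17418240 = 1/806400
(3j)²=2268/230945 [(7 4 7; 0 0 0)], sign=-1
Σ_t [0,1]: t=0:+1/52254720 t=1:−1/11612160 = -1/14929920
(3j)²=1225/75582 [(7 4 7; -2 -3 5)], sign=-1
⇒ 4πI² = 62511750/193947611
I = (+1)√(62511750/193947611/(4π)) = 0.16015248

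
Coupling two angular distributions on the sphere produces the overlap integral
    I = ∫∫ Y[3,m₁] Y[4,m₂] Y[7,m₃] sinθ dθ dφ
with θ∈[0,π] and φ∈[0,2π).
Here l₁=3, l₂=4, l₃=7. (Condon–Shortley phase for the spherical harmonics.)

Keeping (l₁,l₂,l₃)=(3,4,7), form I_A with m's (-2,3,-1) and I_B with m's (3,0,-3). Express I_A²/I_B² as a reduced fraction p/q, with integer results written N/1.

8/35

Same 3,4,7: normalisation and zero-m 3j drop out of the ratio.
A: Δ: 0! 6! 8! / 15! → 1/45045; sum: t=0:+1/604800 = 1/604800; 3j²(3 4 7; -2 3 -1) = Δ·Π!·Σ² = 16/15015  (sign +1)
B: Δ: 0! 6! 8! / 15! → 1/45045; sum: t=0:+1/414720 = 1/414720; 3j²(3 4 7; 3 0 -3) = Δ·Π!·Σ² = 2/429  (sign +1)
I_A²/I_B² = (16/15015)/(2/429) = 8/35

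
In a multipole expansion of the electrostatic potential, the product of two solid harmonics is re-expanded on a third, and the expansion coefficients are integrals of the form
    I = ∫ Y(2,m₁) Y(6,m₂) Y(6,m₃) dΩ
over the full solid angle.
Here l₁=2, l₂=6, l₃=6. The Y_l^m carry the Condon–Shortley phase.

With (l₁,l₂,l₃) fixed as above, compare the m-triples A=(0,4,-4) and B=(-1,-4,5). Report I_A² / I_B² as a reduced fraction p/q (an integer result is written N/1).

Shared (l₁,l₂,l₃)=(2,6,6): N and (l;000)² cancel in I_A²/I_B².
A: Δ = 2!·2!·10!/15! = 1/90090; Racah Σ t=0..2: t=0:+1/14515200 t=1:−1/362880 t=2:+1/322560 = 1/2419200; ⇒ 3j(2 6 6; 0 4 -4)² = 2/5005, sgn +1
B: Δ = 2!·2!·10!/15! = 1/90090; Racah Σ t=1..2: t=1:−1/725760 t=2:+1/7257600 = -1/806400; ⇒ 3j(2 6 6; -1 -4 5)² = 27/910, sgn +1
I_A²/I_B² = (2/5005)/(27/910) = 4/297

4/297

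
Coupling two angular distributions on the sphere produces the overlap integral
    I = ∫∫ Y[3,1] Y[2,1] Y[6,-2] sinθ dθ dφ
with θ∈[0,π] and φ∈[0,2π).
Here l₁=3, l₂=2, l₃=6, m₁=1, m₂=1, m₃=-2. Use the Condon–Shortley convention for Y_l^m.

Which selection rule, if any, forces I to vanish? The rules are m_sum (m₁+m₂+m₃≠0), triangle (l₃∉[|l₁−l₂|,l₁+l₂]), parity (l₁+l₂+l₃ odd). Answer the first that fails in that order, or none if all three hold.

m₁+m₂+m₃ = 1 + 1 − 2 = 0  ✓
triangle: |3−2|=1 ≤ l₃=6 ≤ 3+2=5  ✗
parity: l₁+l₂+l₃ = 11 is odd

triangle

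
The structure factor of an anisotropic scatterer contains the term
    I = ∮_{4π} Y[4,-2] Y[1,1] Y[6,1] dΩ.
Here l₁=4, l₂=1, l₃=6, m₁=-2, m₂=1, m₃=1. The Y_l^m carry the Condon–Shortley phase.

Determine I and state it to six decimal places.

0.000000

triangle: need 3≤l₃≤5, have 6; I=0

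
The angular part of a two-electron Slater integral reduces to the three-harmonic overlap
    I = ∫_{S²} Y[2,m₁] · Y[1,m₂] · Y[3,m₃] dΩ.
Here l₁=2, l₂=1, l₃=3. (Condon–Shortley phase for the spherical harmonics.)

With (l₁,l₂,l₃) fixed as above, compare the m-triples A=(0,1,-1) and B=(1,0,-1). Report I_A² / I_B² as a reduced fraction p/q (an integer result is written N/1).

l's match ⇒ only the (l;m) 3-j factors differ between A and B.
A: triangle coeff Δ(2,1,3) = 1/105; Σ_t [0,0]: t=0:+1/8 = 1/8; (3j)²=2/35 [(2 1 3; 0 1 -1)], sign=+1
B: triangle coeff Δ(2,1,3) = 1/105; Σ_t [0,0]: t=0:+1/6 = 1/6; (3j)²=8/105 [(2 1 3; 1 0 -1)], sign=+1
I_A²/I_B² = (2/35)/(8/105) = 3/4

3/4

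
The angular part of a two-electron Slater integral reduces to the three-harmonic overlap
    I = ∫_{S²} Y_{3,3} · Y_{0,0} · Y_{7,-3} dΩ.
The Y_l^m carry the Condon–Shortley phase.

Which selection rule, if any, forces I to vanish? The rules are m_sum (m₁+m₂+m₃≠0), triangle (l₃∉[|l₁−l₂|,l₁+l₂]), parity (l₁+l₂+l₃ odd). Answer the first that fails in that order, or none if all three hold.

triangle

azimuthal sum: 3 + 0 − 3 = 0  ✓
3 ≤ 7 ≤ 3 (triangle on l)  ✗
L = 3 + 0 + 7 = 10 (even)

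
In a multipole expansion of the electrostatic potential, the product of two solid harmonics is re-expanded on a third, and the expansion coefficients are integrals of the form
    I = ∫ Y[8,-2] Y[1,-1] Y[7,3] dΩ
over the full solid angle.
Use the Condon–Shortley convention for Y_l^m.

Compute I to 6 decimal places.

0.118504

m-sum 0 ✓  L=16 even ✓  7≤7≤9 ✓
Π(2lᵢ+1) = 17×3×15 = 765
triangle coeff Δ(8,1,7) = 1/2040
Σ_t [1,1]: t=1:−1/25401600 = -1/25401600
(3j)²=8/255 [(8 1 7; 0 0 0)], sign=+1
Σ_t [0,0]: t=0:+1/174182400 = 1/174182400
(3j)²=1/136 [(8 1 7; -2 -1 3)], sign=+1
⇒ 4πI² = 3/17
I = (+1)√(3/17/(4π)) = 0.11850352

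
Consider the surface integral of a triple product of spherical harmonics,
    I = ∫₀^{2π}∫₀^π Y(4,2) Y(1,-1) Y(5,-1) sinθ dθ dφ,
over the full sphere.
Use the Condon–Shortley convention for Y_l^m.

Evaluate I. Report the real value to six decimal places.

-0.120286

Rules hold: Σm=0, L=10 even, 3≤5≤5.
N = 9·3·11 = 297
Δ = 0!·8!·2!/11! = 1/495
Racah Σ t=0..0: t=0:+1/576 = 1/576
⇒ 3j(4 1 5; 0 0 0)² = 5/99, sgn -1
Racah Σ t=0..0: t=0:+1/2880 = 1/2880
⇒ 3j(4 1 5; 2 -1 -1)² = 2/165, sgn +1
4πI² = N·(3j₀)²·(3jₘ)² = 2/11
I = -1·√(0.181818/4π) = -0.12028562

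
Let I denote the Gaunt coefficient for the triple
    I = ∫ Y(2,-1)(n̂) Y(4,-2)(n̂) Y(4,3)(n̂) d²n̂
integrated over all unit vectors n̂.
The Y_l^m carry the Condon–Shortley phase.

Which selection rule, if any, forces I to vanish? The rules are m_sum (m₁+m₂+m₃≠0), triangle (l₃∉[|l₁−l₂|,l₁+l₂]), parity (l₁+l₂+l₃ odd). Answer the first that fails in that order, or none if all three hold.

none

Σmᵢ = 0  ✓
l₃∈[|l₁−l₂|,l₁+l₂]=[2,6], have l₃=4  ✓
Σlᵢ = 10 ⇒ even  ✓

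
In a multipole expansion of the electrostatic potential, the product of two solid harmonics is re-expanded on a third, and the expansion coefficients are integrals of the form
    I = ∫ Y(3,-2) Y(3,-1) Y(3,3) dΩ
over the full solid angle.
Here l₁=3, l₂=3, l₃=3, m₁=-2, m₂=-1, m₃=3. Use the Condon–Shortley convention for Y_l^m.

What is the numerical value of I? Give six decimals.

0.000000

l₁+l₂+l₃=9 is odd: 3j(l;000)=0 ⇒ I=0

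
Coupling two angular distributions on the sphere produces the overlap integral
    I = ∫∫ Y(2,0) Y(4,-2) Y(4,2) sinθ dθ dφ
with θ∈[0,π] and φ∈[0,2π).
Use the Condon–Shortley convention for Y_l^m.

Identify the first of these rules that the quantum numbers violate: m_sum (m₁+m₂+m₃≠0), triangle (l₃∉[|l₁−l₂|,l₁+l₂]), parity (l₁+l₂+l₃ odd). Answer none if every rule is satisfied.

none

Σmᵢ = 0  ✓
l₃∈[|l₁−l₂|,l₁+l₂]=[2,6], have l₃=4  ✓
Σlᵢ = 10 ⇒ even  ✓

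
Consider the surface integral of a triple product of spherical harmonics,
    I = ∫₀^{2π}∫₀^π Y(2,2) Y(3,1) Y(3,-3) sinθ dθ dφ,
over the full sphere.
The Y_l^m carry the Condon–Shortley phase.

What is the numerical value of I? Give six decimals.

Rules hold: Σm=0, L=8 even, 1≤3≤5.
N = 5·7·7 = 245
Δ = 2!·2!·4!/9! = 1/3780
Racah Σ t=0..2: t=0:+1/24 t=1:−1/4 t=2:+1/24 = -1/6
⇒ 3j(2 3 3; 0 0 0)² = 4/105, sgn +1
Racah Σ t=0..0: t=0:+1/96 = 1/96
⇒ 3j(2 3 3; 2 1 -3)² = 1/42, sgn +1
4πI² = N·(3j₀)²·(3jₘ)² = 2/9
I = +1·√(0.222222/4π) = 0.13298076

0.132981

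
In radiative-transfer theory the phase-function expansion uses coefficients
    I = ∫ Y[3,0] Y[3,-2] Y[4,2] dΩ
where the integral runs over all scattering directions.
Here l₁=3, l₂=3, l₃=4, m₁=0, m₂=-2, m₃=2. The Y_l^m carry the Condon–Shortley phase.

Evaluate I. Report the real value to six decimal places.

Checks pass: Σm=0; 10 even; l₃=4∈[0,6].
(2·3+1)(2·3+1)(2·4+1) = 441
Δ: 2! 4! 4! / 11! → 1/34650
sum: t=0:+1/72 t=1:−1/16 t=2:+1/72 = -5/144
3j²(3 3 4; 0 0 0) = Δ·Π!·Σ² = 2/77  (sign -1)
sum: t=0:+1/72 t=1:−1/96 = 1/288
3j²(3 3 4; 0 -2 2) = Δ·Π!·Σ² = 1/462  (sign +1)
combine: 4πI² = 441·2/77·1/462 = 3/121
take √, sign -1: I = -0.04441841

-0.044418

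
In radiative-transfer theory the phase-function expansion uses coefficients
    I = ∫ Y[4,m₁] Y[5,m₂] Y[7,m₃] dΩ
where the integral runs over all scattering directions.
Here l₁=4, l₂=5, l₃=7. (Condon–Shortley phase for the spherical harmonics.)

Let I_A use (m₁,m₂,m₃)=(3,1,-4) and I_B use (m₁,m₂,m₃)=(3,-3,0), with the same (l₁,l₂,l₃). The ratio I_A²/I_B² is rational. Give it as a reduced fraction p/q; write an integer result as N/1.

99/361

Shared (l₁,l₂,l₃)=(4,5,7): N and (l;000)² cancel in I_A²/I_B².
A: Δ = 2!·6!·8!/17! = 1/6126120; Racah Σ t=0..1: t=0:+1/345600 t=1:−1/518400 = 1/1036800; ⇒ 3j(4 5 7; 3 1 -4)² = 7/2210, sgn -1
B: Δ = 2!·6!·8!/17! = 1/6126120; Racah Σ t=0..1: t=0:+1/345600 t=1:−1/3628800 = 19/7257600; ⇒ 3j(4 5 7; 3 -3 0)² = 2527/218790, sgn -1
I_A²/I_B² = (7/2210)/(2527/218790) = 99/361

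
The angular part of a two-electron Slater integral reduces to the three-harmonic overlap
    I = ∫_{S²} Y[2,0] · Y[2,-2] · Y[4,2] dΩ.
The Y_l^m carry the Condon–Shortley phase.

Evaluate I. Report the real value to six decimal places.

Rules hold: Σm=0, L=8 even, 0≤4≤4.
N = 5·5·9 = 225
Δ = 0!·4!·4!/9! = 1/630
Racah Σ t=0..0: t=0:+1/16 = 1/16
⇒ 3j(2 2 4; 0 0 0)² = 2/35, sgn +1
Racah Σ t=0..0: t=0:+1/96 = 1/96
⇒ 3j(2 2 4; 0 -2 2)² = 1/42, sgn +1
4πI² = N·(3j₀)²·(3jₘ)² = 15/49
I = +1·√(0.306122/4π) = 0.15607835

0.156078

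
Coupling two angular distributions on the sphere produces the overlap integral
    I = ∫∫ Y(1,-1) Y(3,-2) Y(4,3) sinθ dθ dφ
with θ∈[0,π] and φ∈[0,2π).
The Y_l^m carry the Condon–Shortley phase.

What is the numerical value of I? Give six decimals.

m-sum 0 ✓  L=8 even ✓  2≤4≤4 ✓
Π(2lᵢ+1) = 3×7×9 = 189
triangle coeff Δ(1,3,4) = 1/252
Σ_t [0,0]: t=0:+1/36 = 1/36
(3j)²=4/63 [(1 3 4; 0 0 0)], sign=+1
Σ_t [0,0]: t=0:+1/240 = 1/240
(3j)²=1/12 [(1 3 4; -1 -2 3)], sign=-1
⇒ 4πI² = 1/1
I = (-1)√(1/1/(4π)) = -0.28209479

-0.282095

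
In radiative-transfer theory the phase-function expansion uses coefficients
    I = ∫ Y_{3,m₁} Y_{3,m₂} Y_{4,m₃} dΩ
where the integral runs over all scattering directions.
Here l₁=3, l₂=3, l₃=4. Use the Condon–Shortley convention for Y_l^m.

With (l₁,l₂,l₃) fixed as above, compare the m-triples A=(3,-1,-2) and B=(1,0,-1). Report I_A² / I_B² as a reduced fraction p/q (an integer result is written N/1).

Shared (l₁,l₂,l₃)=(3,3,4): N and (l;000)² cancel in I_A²/I_B².
A: Δ = 2!·4!·4!/11! = 1/34650; Racah Σ t=0..0: t=0:+1/192 = 1/192; ⇒ 3j(3 3 4; 3 -1 -2)² = 3/77, sgn +1
B: Δ = 2!·4!·4!/11! = 1/34650; Racah Σ t=0..2: t=0:+1/48 t=1:−1/24 t=2:+1/288 = -5/288; ⇒ 3j(3 3 4; 1 0 -1)² = 5/462, sgn +1
I_A²/I_B² = (3/77)/(5/462) = 18/5

18/5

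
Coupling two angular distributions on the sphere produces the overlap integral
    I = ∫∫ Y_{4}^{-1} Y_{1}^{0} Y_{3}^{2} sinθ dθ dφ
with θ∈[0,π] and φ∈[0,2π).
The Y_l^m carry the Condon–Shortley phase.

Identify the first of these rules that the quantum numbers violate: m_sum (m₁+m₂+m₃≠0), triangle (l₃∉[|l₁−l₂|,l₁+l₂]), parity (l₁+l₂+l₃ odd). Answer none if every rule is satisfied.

Σmᵢ = 1  ✗
l₃∈[|l₁−l₂|,l₁+l₂]=[3,5], have l₃=3
Σlᵢ = 8 ⇒ even

m_sum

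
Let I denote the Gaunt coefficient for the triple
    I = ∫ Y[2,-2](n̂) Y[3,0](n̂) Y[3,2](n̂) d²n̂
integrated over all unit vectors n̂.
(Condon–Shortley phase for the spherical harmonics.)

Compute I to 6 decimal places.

-0.188063

Checks pass: Σm=0; 8 even; l₃=3∈[1,5].
(2·2+1)(2·3+1)(2·3+1) = 245
Δ: 2! 2! 4! / 9! → 1/3780
sum: t=0:+1/24 t=1:−1/4 t=2:+1/24 = -1/6
3j²(2 3 3; 0 0 0) = Δ·Π!·Σ² = 4/105  (sign +1)
sum: t=2:+1/24 = 1/24
3j²(2 3 3; -2 0 2) = Δ·Π!·Σ² = 1/21  (sign -1)
combine: 4πI² = 245·4/105·1/21 = 4/9
take √, sign -1: I = -0.18806319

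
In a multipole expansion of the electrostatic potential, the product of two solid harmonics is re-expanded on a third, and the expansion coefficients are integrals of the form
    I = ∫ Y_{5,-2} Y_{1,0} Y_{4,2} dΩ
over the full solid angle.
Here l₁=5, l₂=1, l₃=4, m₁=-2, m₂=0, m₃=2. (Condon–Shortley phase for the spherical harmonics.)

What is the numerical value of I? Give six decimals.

Rules hold: Σm=0, L=10 even, 4≤4≤6.
N = 11·3·9 = 297
Δ = 2!·8!·0!/11! = 1/495
Racah Σ t=1..1: t=1:−1/576 = -1/576
⇒ 3j(5 1 4; 0 0 0)² = 5/99, sgn -1
Racah Σ t=1..1: t=1:−1/1440 = -1/1440
⇒ 3j(5 1 4; -2 0 2)² = 7/165, sgn -1
4πI² = N·(3j₀)²·(3jₘ)² = 7/11
I = +1·√(0.636364/4π) = 0.22503380

0.225034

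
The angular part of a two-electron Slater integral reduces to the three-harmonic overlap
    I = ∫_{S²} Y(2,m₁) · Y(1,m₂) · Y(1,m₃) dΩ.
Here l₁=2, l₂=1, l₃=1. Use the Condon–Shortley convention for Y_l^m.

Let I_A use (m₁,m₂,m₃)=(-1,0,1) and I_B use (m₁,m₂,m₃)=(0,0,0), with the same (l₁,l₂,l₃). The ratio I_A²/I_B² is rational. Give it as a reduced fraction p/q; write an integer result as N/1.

l's match ⇒ only the (l;m) 3-j factors differ between A and B.
A: triangle coeff Δ(2,1,1) = 1/30; Σ_t [1,1]: t=1:−1/2 = -1/2; (3j)²=1/10 [(2 1 1; -1 0 1)], sign=-1
B: triangle coeff Δ(2,1,1) = 1/30; Σ_t [1,1]: t=1:−1/1 = -1/1; (3j)²=2/15 [(2 1 1; 0 0 0)], sign=+1
I_A²/I_B² = (1/10)/(2/15) = 3/4

3/4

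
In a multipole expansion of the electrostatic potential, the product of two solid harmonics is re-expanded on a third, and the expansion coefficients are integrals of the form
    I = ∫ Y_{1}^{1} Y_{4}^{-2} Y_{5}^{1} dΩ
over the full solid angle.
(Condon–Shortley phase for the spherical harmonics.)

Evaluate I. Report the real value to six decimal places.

-0.120286

m-sum 0 ✓  L=10 even ✓  3≤5≤5 ✓
Π(2lᵢ+1) = 3×9×11 = 297
triangle coeff Δ(1,4,5) = 1/495
Σ_t [0,0]: t=0:+1/576 = 1/576
(3j)²=5/99 [(1 4 5; 0 0 0)], sign=-1
Σ_t [0,0]: t=0:+1/2880 = 1/2880
(3j)²=2/165 [(1 4 5; 1 -2 1)], sign=+1
⇒ 4πI² = 2/11
I = (-1)√(2/11/(4π)) = -0.12028562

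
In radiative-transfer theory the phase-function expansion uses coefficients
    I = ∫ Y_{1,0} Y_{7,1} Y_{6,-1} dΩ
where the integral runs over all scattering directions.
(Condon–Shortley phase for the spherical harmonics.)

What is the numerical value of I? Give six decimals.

-0.242415

Checks pass: Σm=0; 14 even; l₃=6∈[6,8].
(2·1+1)(2·7+1)(2·6+1) = 585
Δ: 2! 0! 12! / 15! → 1/1365
sum: t=1:−1/518400 = -1/518400
3j²(1 7 6; 0 0 0) = Δ·Π!·Σ² = 7/195  (sign -1)
sum: t=1:−1/604800 = -1/604800
3j²(1 7 6; 0 1 -1) = Δ·Π!·Σ² = 16/455  (sign +1)
combine: 4πI² = 585·7/195·16/455 = 48/65
take √, sign -1: I = -0.24241473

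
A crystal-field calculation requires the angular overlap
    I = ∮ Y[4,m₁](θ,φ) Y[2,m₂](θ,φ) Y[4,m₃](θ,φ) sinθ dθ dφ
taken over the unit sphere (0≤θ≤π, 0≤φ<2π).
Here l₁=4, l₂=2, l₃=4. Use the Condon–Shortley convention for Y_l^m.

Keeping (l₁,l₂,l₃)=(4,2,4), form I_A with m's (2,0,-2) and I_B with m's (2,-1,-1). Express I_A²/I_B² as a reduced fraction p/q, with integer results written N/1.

Same 4,2,4: normalisation and zero-m 3j drop out of the ratio.
A: Δ: 2! 6! 2! / 11! → 1/13860; sum: t=0:+1/192 t=1:−1/120 t=2:+1/2880 = -1/360; 3j²(4 2 4; 2 0 -2) = Δ·Π!·Σ² = 16/3465  (sign -1)
B: Δ: 2! 6! 2! / 11! → 1/13860; sum: t=0:+1/96 t=1:−1/240 = 1/160; 3j²(4 2 4; 2 -1 -1) = Δ·Π!·Σ² = 27/1540  (sign -1)
I_A²/I_B² = (16/3465)/(27/1540) = 64/243

64/243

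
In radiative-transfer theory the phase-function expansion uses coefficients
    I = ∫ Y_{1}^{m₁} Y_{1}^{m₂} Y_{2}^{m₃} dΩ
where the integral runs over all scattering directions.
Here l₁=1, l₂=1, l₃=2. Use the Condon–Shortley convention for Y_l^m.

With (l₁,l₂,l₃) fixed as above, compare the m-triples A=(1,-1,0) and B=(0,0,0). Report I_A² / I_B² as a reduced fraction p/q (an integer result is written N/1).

1/4

Shared (l₁,l₂,l₃)=(1,1,2): N and (l;000)² cancel in I_A²/I_B².
A: Δ = 0!·2!·2!/5! = 1/30; Racah Σ t=0..0: t=0:+1/4 = 1/4; ⇒ 3j(1 1 2; 1 -1 0)² = 1/30, sgn +1
B: Δ = 0!·2!·2!/5! = 1/30; Racah Σ t=0..0: t=0:+1/1 = 1/1; ⇒ 3j(1 1 2; 0 0 0)² = 2/15, sgn +1
I_A²/I_B² = (1/30)/(2/15) = 1/4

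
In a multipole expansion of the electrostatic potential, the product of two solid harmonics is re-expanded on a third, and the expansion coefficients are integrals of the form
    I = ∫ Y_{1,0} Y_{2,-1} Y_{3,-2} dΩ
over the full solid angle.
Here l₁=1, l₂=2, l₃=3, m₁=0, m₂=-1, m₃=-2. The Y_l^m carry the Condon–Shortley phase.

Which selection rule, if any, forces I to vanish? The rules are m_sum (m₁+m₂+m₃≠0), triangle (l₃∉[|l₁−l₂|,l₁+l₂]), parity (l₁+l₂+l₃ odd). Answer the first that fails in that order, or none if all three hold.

Σmᵢ = -3  ✗
l₃∈[|l₁−l₂|,l₁+l₂]=[1,3], have l₃=3
Σlᵢ = 6 ⇒ even

m_sum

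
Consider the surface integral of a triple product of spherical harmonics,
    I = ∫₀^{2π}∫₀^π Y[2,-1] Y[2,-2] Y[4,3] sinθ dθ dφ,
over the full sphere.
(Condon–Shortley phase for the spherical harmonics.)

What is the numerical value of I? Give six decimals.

Checks pass: Σm=0; 8 even; l₃=4∈[0,4].
(2·2+1)(2·2+1)(2·4+1) = 225
Δ: 0! 4! 4! / 9! → 1/630
sum: t=0:+1/16 = 1/16
3j²(2 2 4; 0 0 0) = Δ·Π!·Σ² = 2/35  (sign +1)
sum: t=0:+1/144 = 1/144
3j²(2 2 4; -1 -2 3) = Δ·Π!·Σ² = 1/18  (sign -1)
combine: 4πI² = 225·2/35·1/18 = 5/7
take √, sign -1: I = -0.23841361

-0.238414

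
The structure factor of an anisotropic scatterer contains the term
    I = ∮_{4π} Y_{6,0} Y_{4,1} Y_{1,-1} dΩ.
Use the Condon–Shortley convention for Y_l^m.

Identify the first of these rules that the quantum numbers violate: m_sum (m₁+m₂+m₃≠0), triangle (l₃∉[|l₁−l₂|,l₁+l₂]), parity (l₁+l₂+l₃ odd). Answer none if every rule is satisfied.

Σmᵢ = 0  ✓
l₃∈[|l₁−l₂|,l₁+l₂]=[2,10], have l₃=1  ✗
Σlᵢ = 11 ⇒ odd

triangle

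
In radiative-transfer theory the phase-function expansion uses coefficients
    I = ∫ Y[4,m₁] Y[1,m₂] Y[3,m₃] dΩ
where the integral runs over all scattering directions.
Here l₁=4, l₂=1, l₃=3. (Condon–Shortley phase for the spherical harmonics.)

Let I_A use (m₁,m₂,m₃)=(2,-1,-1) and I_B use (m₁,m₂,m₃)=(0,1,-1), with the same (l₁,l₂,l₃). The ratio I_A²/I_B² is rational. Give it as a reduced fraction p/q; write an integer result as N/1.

Same 4,1,3: normalisation and zero-m 3j drop out of the ratio.
A: Δ: 2! 6! 0! / 9! → 1/252; sum: t=0:+1/96 = 1/96; 3j²(4 1 3; 2 -1 -1) = Δ·Π!·Σ² = 5/84  (sign +1)
B: Δ: 2! 6! 0! / 9! → 1/252; sum: t=2:+1/96 = 1/96; 3j²(4 1 3; 0 1 -1) = Δ·Π!·Σ² = 1/42  (sign +1)
I_A²/I_B² = (5/84)/(1/42) = 5/2

5/2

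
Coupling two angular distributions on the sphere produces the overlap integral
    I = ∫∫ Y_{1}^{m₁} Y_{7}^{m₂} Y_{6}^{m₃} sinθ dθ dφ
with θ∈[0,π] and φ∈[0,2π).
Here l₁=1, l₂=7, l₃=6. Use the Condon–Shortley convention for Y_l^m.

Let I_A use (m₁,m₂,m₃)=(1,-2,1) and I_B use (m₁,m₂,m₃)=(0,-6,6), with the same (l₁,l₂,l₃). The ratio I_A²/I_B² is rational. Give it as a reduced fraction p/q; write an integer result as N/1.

Shared (l₁,l₂,l₃)=(1,7,6): N and (l;000)² cancel in I_A²/I_B².
A: Δ = 2!·0!·12!/15! = 1/1365; Racah Σ t=0..0: t=0:+1/1209600 = 1/1209600; ⇒ 3j(1 7 6; 1 -2 1)² = 12/455, sgn -1
B: Δ = 2!·0!·12!/15! = 1/1365; Racah Σ t=1..1: t=1:−1/479001600 = -1/479001600; ⇒ 3j(1 7 6; 0 -6 6)² = 1/105, sgn -1
I_A²/I_B² = (12/455)/(1/105) = 36/13

36/13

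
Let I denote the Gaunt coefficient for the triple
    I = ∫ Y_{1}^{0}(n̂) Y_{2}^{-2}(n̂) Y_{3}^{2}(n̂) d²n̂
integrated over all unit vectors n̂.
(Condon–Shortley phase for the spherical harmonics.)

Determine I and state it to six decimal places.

Checks pass: Σm=0; 6 even; l₃=3∈[1,3].
(2·1+1)(2·2+1)(2·3+1) = 105
Δ: 0! 2! 4! / 7! → 1/105
sum: t=0:+1/4 = 1/4
3j²(1 2 3; 0 0 0) = Δ·Π!·Σ² = 3/35  (sign -1)
sum: t=0:+1/24 = 1/24
3j²(1 2 3; 0 -2 2) = Δ·Π!·Σ² = 1/21  (sign -1)
combine: 4πI² = 105·3/35·1/21 = 3/7
take √, sign +1: I = 0.18467439

0.184674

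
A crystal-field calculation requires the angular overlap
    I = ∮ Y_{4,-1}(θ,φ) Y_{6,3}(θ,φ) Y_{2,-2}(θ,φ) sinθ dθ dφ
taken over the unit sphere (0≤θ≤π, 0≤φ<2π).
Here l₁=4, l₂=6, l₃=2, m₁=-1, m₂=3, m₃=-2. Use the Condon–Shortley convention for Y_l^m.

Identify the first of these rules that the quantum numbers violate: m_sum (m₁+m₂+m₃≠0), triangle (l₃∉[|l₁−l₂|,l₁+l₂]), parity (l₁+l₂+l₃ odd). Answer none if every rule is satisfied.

none

m₁+m₂+m₃ = -1 + 3 − 2 = 0  ✓
triangle: |4−6|=2 ≤ l₃=2 ≤ 4+6=10  ✓
parity: l₁+l₂+l₃ = 12 is even  ✓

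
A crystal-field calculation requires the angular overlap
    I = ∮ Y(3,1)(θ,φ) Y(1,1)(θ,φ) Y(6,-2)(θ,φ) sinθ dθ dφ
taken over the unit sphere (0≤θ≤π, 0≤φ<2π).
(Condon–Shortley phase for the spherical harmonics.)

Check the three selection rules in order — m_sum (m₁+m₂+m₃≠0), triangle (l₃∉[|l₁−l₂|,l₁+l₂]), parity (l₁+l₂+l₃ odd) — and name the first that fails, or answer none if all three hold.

m₁+m₂+m₃ = 1 + 1 − 2 = 0  ✓
triangle: |3−1|=2 ≤ l₃=6 ≤ 3+1=4  ✗
parity: l₁+l₂+l₃ = 10 is even

triangle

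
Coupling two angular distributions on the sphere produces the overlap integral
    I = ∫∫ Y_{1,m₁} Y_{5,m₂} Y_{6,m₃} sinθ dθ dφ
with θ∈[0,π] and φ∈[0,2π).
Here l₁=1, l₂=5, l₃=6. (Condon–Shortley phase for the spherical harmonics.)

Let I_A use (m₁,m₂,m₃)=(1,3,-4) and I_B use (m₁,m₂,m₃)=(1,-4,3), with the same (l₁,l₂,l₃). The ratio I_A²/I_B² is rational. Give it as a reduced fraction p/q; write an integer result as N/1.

15/1

Shared (l₁,l₂,l₃)=(1,5,6): N and (l;000)² cancel in I_A²/I_B².
A: Δ = 0!·2!·10!/13! = 1/858; Racah Σ t=0..0: t=0:+1/161280 = 1/161280; ⇒ 3j(1 5 6; 1 3 -4)² = 15/286, sgn +1
B: Δ = 0!·2!·10!/13! = 1/858; Racah Σ t=0..0: t=0:+1/725760 = 1/725760; ⇒ 3j(1 5 6; 1 -4 3)² = 1/286, sgn -1
I_A²/I_B² = (15/286)/(1/286) = 15/1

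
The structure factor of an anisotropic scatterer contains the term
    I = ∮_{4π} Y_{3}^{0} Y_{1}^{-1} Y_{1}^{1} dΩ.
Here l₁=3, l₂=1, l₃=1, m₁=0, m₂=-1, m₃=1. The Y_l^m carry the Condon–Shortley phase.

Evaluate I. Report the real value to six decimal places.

l₃=1 ∉ [2,4] — triangle fails ⇒ I = 0

0.000000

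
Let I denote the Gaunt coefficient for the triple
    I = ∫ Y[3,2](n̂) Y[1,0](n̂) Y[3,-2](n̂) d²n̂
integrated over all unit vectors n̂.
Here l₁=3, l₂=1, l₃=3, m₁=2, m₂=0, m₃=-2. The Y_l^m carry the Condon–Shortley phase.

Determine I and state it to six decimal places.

l₁+l₂+l₃=7 is odd: 3j(l;000)=0 ⇒ I=0

0.000000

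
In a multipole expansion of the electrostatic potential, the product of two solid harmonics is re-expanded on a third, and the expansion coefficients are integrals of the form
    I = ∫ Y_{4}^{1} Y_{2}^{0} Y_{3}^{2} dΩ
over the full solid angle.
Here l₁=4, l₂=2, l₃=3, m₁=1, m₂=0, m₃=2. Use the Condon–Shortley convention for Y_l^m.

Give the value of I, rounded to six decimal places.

0.000000

1 + 0 + 2 = 3 ≠ 0: azimuthal integral kills it; I = 0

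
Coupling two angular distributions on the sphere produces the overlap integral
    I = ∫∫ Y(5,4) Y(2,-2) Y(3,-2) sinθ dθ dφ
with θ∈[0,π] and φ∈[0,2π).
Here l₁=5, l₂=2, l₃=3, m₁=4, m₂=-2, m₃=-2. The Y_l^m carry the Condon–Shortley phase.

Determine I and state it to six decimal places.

0.268967

Checks pass: Σm=0; 10 even; l₃=3∈[3,7].
(2·5+1)(2·2+1)(2·3+1) = 385
Δ: 4! 6! 0! / 11! → 1/2310
sum: t=2:+1/144 = 1/144
3j²(5 2 3; 0 0 0) = Δ·Π!·Σ² = 10/231  (sign -1)
sum: t=0:+1/2880 = 1/2880
3j²(5 2 3; 4 -2 -2) = Δ·Π!·Σ² = 3/55  (sign -1)
combine: 4πI² = 385·10/231·3/55 = 10/11
take √, sign +1: I = 0.26896683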